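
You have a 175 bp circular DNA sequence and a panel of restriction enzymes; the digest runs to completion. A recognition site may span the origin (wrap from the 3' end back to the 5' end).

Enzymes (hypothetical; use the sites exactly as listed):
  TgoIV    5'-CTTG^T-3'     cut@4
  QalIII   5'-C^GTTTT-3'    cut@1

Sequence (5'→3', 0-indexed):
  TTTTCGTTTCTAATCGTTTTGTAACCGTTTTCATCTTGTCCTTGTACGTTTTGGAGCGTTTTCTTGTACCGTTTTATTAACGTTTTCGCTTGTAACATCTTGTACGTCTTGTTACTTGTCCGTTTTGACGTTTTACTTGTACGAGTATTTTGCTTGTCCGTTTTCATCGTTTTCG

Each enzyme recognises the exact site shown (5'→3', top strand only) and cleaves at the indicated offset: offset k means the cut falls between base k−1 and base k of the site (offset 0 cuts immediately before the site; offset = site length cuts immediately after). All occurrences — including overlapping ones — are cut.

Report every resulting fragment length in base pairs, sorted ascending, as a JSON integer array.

[3,3,3,4,6,6,7,8,9,9,9,10,10,10,11,11,11,12,16,17]

Per-enzyme occurrences:
  TgoIV CTTGT/4: at [34, 40, 62, 88, 98, 107, 114, 135, 152] ⇒ [38, 44, 66, 92, 102, 111, 118, 139, 156]
  QalIII CGTTTT/1: at [14, 25, 46, 56, 69, 80, 120, 128, 158, 167, 173] ⇒ [15, 26, 47, 57, 70, 81, 121, 129, 159, 168, 174]

Pooled cuts: [15, 26, 38, 44, 47, 57, 66, 70, 81, 92, 102, 111, 118, 121, 129, 139, 156, 159, 168, 174]

Fragments:
  15→26: 11 bp
  26→38: 12 bp
  38→44: 6 bp
  44→47: 3 bp
  47→57: 10 bp
  57→66: 9 bp
  66→70: 4 bp
  70→81: 11 bp
  81→92: 11 bp
  92→102: 10 bp
  102→111: 9 bp
  111→118: 7 bp
  118→121: 3 bp
  121→129: 8 bp
  129→139: 10 bp
  139→156: 17 bp
  156→159: 3 bp
  159→168: 9 bp
  168→174: 6 bp
  174→15 (wrap): 175-174+15 = 16 bp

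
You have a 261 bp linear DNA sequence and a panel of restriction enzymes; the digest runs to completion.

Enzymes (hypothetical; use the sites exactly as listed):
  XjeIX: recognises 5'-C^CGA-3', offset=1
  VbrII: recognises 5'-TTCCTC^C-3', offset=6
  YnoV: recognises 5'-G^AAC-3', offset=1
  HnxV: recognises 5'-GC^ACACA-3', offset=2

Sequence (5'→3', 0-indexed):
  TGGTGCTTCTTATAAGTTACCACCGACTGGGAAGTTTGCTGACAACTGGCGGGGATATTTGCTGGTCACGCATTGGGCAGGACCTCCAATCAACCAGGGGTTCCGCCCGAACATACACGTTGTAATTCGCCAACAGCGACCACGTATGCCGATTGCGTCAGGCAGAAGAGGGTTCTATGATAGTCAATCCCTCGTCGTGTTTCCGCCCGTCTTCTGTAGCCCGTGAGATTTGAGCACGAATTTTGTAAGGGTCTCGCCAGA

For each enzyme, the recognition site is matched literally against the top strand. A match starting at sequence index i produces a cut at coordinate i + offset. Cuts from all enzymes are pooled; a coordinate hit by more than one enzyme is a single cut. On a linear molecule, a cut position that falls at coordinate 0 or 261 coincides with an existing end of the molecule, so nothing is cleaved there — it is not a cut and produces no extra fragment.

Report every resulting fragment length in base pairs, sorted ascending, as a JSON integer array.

Scan for sites:
  XjeIX CCGA/1: at [22, 106, 148] ⇒ [23, 107, 149]
  VbrII (TTCCTCC, off=6): no sites
  YnoV GAAC/1: at [108] ⇒ [109]
  HnxV (GCACACA, off=2): no sites

All cut coordinates (distinct, sorted): [23, 107, 109, 149]

Fragment lengths:
  [0,23): 23 bp
  [23,107): 84 bp
  [107,109): 2 bp
  [109,149): 40 bp
  [149,261): 112 bp

[2,23,40,84,112]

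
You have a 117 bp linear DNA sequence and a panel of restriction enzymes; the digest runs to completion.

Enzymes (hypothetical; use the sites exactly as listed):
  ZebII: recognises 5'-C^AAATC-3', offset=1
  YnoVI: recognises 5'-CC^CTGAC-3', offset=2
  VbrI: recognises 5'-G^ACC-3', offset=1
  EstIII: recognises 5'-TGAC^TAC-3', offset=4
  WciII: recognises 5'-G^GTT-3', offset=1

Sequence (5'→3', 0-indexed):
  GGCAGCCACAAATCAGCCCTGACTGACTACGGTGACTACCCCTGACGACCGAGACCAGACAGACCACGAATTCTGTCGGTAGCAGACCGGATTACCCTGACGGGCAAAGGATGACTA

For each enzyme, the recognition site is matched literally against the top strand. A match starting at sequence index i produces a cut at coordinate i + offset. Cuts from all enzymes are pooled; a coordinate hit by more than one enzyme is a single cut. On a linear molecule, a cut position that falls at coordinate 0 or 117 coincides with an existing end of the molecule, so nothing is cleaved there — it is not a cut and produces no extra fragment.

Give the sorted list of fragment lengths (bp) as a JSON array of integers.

Per-enzyme occurrences:
  ZebII (CAAATC, off=1): starts [8] → cuts [9]
  YnoVI (CCCTGAC, off=2): starts [16, 39, 94] → cuts [18, 41, 96]
  VbrI (GACC, off=1): starts [46, 52, 61, 84] → cuts [47, 53, 62, 85]
  EstIII (TGACTAC, off=4): starts [23, 32] → cuts [27, 36]
  WciII (GGTT, off=1): no sites

Pooled cuts: [9, 18, 27, 36, 41, 47, 53, 62, 85, 96]

Fragments:
  [0,9): 9 bp
  [9,18): 9 bp
  [18,27): 9 bp
  [27,36): 9 bp
  [36,41): 5 bp
  [41,47): 6 bp
  [47,53): 6 bp
  [53,62): 9 bp
  [62,85): 23 bp
  [85,96): 11 bp
  [96,117): 21 bp

[5,6,6,9,9,9,9,9,11,21,23]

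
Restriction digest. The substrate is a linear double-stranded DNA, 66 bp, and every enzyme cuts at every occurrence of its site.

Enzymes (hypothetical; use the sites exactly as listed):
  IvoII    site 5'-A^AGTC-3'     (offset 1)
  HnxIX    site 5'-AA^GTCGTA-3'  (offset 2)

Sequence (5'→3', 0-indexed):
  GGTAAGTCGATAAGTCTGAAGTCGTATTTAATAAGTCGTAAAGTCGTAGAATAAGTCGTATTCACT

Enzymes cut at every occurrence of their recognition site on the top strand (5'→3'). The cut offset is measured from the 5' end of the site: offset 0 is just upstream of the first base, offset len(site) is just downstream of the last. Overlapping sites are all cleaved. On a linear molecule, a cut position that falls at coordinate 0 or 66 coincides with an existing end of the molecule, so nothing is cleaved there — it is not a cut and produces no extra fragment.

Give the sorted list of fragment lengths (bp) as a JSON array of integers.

[1,1,1,1,4,7,7,8,11,12,13]

Scan for sites:
  IvoII (AAGTC, off=1): starts [3, 11, 18, 32, 40, 52] → cuts [4, 12, 19, 33, 41, 53]
  HnxIX (AAGTCGTA, off=2): starts [18, 32, 40, 52] → cuts [20, 34, 42, 54]

All cut coordinates (distinct, sorted): [4, 12, 19, 20, 33, 34, 41, 42, 53, 54]

Fragments:
  [0,4): 4 bp
  [4,12): 8 bp
  [12,19): 7 bp
  [19,20): 1 bp
  [20,33): 13 bp
  [33,34): 1 bp
  [34,41): 7 bp
  [41,42): 1 bp
  [42,53): 11 bp
  [53,54): 1 bp
  [54,66): 12 bp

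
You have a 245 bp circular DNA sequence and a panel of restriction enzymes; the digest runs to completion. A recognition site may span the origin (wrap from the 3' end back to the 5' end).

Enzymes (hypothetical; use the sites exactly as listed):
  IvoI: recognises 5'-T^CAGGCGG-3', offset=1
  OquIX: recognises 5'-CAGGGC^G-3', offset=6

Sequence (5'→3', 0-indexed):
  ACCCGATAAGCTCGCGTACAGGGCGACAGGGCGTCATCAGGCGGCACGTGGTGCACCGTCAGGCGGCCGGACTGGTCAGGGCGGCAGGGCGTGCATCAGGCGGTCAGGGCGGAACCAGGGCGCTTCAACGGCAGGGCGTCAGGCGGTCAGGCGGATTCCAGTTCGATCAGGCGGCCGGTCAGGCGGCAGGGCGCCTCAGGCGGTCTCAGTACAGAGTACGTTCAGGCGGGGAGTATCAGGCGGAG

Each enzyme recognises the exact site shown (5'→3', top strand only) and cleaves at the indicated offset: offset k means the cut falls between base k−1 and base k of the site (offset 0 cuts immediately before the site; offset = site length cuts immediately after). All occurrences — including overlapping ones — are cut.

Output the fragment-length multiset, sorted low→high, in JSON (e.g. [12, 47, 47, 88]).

[2,4,5,6,8,8,8,11,12,13,14,14,16,20,22,23,26,33]

Site scan:
  IvoI TCAGGCGG/1: at [36, 58, 95, 138, 146, 166, 178, 195, 221, 235] ⇒ [37, 59, 96, 139, 147, 167, 179, 196, 222, 236]
  OquIX CAGGGCG/6: at [18, 26, 76, 84, 104, 115, 131, 186] ⇒ [24, 32, 82, 90, 110, 121, 137, 192]

Pooled cuts: [24, 32, 37, 59, 82, 90, 96, 110, 121, 137, 139, 147, 167, 179, 192, 196, 222, 236]

Fragments:
  24→32: 8 bp
  32→37: 5 bp
  37→59: 22 bp
  59→82: 23 bp
  82→90: 8 bp
  90→96: 6 bp
  96→110: 14 bp
  110→121: 11 bp
  121→137: 16 bp
  137→139: 2 bp
  139→147: 8 bp
  147→167: 20 bp
  167→179: 12 bp
  179→192: 13 bp
  192→196: 4 bp
  196→222: 26 bp
  222→236: 14 bp
  236→24 (wrap): 245-236+24 = 33 bp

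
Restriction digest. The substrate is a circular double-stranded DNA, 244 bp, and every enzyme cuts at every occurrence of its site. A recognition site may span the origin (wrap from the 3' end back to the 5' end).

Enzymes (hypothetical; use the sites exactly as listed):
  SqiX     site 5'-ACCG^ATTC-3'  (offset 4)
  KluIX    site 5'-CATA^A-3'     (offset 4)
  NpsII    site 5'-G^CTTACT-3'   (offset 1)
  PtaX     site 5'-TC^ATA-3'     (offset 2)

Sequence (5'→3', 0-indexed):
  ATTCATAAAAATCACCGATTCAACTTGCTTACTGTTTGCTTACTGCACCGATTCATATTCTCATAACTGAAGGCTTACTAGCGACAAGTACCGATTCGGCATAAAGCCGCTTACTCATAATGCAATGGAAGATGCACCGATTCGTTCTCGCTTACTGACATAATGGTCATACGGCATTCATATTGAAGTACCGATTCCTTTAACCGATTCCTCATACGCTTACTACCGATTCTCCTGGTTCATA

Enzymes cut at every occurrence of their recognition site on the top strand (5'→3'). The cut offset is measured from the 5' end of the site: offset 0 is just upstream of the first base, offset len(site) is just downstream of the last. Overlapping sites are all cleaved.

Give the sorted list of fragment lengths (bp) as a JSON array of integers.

[3,3,3,3,4,4,5,6,6,7,7,8,8,10,10,10,10,11,11,11,12,12,13,13,14,20,20]

Per-enzyme occurrences:
  SqiX (ACCGATTC, off=4): starts [13, 46, 89, 135, 189, 202, 224] → cuts [17, 50, 93, 139, 193, 206, 228]
  KluIX (CATAA, off=4): starts [3, 61, 99, 115, 158, 240] → cuts [0, 7, 65, 103, 119, 162]
  NpsII (GCTTACT, off=1): starts [26, 37, 72, 108, 149, 217] → cuts [27, 38, 73, 109, 150, 218]
  PtaX (TCATA, off=2): starts [2, 52, 60, 114, 166, 177, 211, 239] → cuts [4, 54, 62, 116, 168, 179, 213, 241]

Pooled cuts: [0, 4, 7, 17, 27, 38, 50, 54, 62, 65, 73, 93, 103, 109, 116, 119, 139, 150, 162, 168, 179, 193, 206, 213, 218, 228, 241]

Fragments:
  0→4: 4 bp
  4→7: 3 bp
  7→17: 10 bp
  17→27: 10 bp
  27→38: 11 bp
  38→50: 12 bp
  50→54: 4 bp
  54→62: 8 bp
  62→65: 3 bp
  65→73: 8 bp
  73→93: 20 bp
  93→103: 10 bp
  103→109: 6 bp
  109→116: 7 bp
  116→119: 3 bp
  119→139: 20 bp
  139→150: 11 bp
  150→162: 12 bp
  162→168: 6 bp
  168→179: 11 bp
  179→193: 14 bp
  193→206: 13 bp
  206→213: 7 bp
  213→218: 5 bp
  218→228: 10 bp
  228→241: 13 bp
  241→0 (wrap): 244-241+0 = 3 bp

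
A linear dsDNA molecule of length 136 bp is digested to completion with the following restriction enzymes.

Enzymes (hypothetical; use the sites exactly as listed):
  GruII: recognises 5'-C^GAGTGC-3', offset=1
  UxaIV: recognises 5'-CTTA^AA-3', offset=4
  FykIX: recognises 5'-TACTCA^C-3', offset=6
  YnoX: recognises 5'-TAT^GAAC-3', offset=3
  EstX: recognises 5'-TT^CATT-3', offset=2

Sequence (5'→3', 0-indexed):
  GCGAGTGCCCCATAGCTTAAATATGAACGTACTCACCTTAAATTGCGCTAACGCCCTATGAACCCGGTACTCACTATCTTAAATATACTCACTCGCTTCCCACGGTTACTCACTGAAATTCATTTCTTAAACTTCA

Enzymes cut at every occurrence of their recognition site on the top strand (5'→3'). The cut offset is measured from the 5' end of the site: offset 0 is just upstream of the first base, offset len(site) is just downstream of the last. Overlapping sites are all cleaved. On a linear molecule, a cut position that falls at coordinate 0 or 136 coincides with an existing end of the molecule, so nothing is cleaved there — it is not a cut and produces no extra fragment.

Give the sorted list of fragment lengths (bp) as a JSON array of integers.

Scan for sites:
  GruII (CGAGTGC, off=1): starts [1] → cuts [2]
  UxaIV (CTTAAA, off=4): starts [15, 36, 77, 125] → cuts [19, 40, 81, 129]
  FykIX (TACTCAC, off=6): starts [29, 67, 85, 106] → cuts [35, 73, 91, 112]
  YnoX (TATGAAC, off=3): starts [21, 56] → cuts [24, 59]
  EstX (TTCATT, off=2): starts [118] → cuts [120]

All cut coordinates (distinct, sorted): [2, 19, 24, 35, 40, 59, 73, 81, 91, 112, 120, 129]

Fragments:
  [0,2): 2 bp
  [2,19): 17 bp
  [19,24): 5 bp
  [24,35): 11 bp
  [35,40): 5 bp
  [40,59): 19 bp
  [59,73): 14 bp
  [73,81): 8 bp
  [81,91): 10 bp
  [91,112): 21 bp
  [112,120): 8 bp
  [120,129): 9 bp
  [129,136): 7 bp

[2,5,5,7,8,8,9,10,11,14,17,19,21]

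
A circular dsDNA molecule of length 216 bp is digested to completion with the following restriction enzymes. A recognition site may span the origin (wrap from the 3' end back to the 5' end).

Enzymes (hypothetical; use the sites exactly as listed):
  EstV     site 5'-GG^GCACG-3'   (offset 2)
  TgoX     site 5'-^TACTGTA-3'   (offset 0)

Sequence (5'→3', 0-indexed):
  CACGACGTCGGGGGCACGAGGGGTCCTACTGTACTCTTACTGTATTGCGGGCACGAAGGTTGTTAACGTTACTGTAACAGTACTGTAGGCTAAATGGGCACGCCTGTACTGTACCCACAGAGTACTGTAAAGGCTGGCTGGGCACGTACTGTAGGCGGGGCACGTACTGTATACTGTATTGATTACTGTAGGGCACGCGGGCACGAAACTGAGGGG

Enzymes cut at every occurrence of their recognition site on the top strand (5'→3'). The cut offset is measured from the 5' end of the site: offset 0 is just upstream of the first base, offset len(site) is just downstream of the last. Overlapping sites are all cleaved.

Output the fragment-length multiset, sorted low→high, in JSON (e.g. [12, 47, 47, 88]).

Scan for sites:
  EstV (GGGCACG, off=2): starts [11, 48, 95, 139, 157, 190, 198, 213] → cuts [13, 50, 97, 141, 159, 192, 200, 215]
  TgoX (TACTGTA, off=0): starts [26, 37, 69, 80, 106, 122, 146, 164, 171, 183] → cuts [26, 37, 69, 80, 106, 122, 146, 164, 171, 183]

All cut coordinates (distinct, sorted): [13, 26, 37, 50, 69, 80, 97, 106, 122, 141, 146, 159, 164, 171, 183, 192, 200, 215]

Fragments:
  13→26: 13 bp
  26→37: 11 bp
  37→50: 13 bp
  50→69: 19 bp
  69→80: 11 bp
  80→97: 17 bp
  97→106: 9 bp
  106→122: 16 bp
  122→141: 19 bp
  141→146: 5 bp
  146→159: 13 bp
  159→164: 5 bp
  164→171: 7 bp
  171→183: 12 bp
  183→192: 9 bp
  192→200: 8 bp
  200→215: 15 bp
  215→13 (wrap): 216-215+13 = 14 bp

[5,5,7,8,9,9,11,11,12,13,13,13,14,15,16,17,19,19]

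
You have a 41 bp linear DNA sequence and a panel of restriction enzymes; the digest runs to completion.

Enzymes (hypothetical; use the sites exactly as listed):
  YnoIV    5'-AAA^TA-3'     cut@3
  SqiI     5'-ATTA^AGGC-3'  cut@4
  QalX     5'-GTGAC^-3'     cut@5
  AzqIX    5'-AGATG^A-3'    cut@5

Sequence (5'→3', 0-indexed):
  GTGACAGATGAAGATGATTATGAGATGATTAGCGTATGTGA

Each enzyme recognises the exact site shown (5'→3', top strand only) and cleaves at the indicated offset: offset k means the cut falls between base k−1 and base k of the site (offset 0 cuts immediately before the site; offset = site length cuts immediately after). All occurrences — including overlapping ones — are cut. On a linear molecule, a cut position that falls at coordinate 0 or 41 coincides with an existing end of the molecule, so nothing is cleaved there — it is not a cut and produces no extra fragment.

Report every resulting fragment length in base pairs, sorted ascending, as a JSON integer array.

[5,5,6,11,14]

Scan for sites:
  YnoIV (AAATA, off=3): no sites
  SqiI (ATTAAGGC, off=4): no sites
  QalX GTGAC/5: at [0] ⇒ [5]
  AzqIX AGATGA/5: at [5, 11, 22] ⇒ [10, 16, 27]

Pooled cuts: [5, 10, 16, 27]

Fragment lengths:
  [0,5): 5 bp
  [5,10): 5 bp
  [10,16): 6 bp
  [16,27): 11 bp
  [27,41): 14 bp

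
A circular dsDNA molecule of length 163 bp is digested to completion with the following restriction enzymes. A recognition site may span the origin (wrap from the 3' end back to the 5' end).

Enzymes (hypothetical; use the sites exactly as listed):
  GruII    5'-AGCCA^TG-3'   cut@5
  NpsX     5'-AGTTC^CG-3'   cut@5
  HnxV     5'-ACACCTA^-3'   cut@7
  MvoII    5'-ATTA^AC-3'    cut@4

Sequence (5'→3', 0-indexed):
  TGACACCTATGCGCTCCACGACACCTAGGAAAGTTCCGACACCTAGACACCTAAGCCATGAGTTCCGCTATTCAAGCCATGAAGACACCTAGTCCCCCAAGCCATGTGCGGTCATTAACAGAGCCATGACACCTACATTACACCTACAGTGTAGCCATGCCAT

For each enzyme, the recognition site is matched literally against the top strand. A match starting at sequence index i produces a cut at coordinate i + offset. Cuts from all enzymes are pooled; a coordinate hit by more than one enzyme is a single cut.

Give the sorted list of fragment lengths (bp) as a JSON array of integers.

[5,7,8,9,9,9,9,11,11,12,13,13,14,15,18]

Per-enzyme occurrences:
  GruII (AGCCATG, off=5): starts [53, 74, 99, 121, 152] → cuts [58, 79, 104, 126, 157]
  NpsX (AGTTCCG, off=5): starts [31, 60] → cuts [36, 65]
  HnxV (ACACCTA, off=7): starts [2, 20, 38, 46, 84, 128, 139] → cuts [9, 27, 45, 53, 91, 135, 146]
  MvoII (ATTAAC, off=4): starts [113] → cuts [117]

Pooled cuts: [9, 27, 36, 45, 53, 58, 65, 79, 91, 104, 117, 126, 135, 146, 157]

Fragment lengths:
  9→27: 18 bp
  27→36: 9 bp
  36→45: 9 bp
  45→53: 8 bp
  53→58: 5 bp
  58→65: 7 bp
  65→79: 14 bp
  79→91: 12 bp
  91→104: 13 bp
  104→117: 13 bp
  117→126: 9 bp
  126→135: 9 bp
  135→146: 11 bp
  146→157: 11 bp
  157→9 (wrap): 163-157+9 = 15 bp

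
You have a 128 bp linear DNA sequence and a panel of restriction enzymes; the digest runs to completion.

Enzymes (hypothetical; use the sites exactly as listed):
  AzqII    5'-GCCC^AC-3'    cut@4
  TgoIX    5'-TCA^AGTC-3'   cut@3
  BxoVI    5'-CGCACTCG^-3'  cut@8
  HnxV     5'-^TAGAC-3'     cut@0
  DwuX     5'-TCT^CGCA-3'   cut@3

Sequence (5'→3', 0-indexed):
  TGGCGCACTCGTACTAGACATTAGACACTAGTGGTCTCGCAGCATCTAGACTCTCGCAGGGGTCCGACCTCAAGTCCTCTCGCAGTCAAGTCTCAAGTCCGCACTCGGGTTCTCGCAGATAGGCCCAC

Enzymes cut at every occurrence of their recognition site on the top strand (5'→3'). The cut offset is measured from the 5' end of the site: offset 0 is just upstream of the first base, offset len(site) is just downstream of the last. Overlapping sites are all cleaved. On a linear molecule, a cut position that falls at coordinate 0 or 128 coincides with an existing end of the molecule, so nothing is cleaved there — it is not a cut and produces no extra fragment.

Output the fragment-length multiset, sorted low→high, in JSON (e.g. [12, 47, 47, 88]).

Site scan:
  AzqII (GCCCAC, off=4): starts [122] → cuts [126]
  TgoIX (TCAAGTC, off=3): starts [69, 85, 92] → cuts [72, 88, 95]
  BxoVI (CGCACTCG, off=8): starts [3, 99] → cuts [11, 107]
  HnxV (TAGAC, off=0): starts [14, 21, 46] → cuts [14, 21, 46]
  DwuX (TCTCGCA, off=3): starts [34, 51, 77, 110] → cuts [37, 54, 80, 113]

Pooled cuts: [11, 14, 21, 37, 46, 54, 72, 80, 88, 95, 107, 113, 126]

Fragment lengths:
  [0,11): 11 bp
  [11,14): 3 bp
  [14,21): 7 bp
  [21,37): 16 bp
  [37,46): 9 bp
  [46,54): 8 bp
  [54,72): 18 bp
  [72,80): 8 bp
  [80,88): 8 bp
  [88,95): 7 bp
  [95,107): 12 bp
  [107,113): 6 bp
  [113,126): 13 bp
  [126,128): 2 bp

[2,3,6,7,7,8,8,8,9,11,12,13,16,18]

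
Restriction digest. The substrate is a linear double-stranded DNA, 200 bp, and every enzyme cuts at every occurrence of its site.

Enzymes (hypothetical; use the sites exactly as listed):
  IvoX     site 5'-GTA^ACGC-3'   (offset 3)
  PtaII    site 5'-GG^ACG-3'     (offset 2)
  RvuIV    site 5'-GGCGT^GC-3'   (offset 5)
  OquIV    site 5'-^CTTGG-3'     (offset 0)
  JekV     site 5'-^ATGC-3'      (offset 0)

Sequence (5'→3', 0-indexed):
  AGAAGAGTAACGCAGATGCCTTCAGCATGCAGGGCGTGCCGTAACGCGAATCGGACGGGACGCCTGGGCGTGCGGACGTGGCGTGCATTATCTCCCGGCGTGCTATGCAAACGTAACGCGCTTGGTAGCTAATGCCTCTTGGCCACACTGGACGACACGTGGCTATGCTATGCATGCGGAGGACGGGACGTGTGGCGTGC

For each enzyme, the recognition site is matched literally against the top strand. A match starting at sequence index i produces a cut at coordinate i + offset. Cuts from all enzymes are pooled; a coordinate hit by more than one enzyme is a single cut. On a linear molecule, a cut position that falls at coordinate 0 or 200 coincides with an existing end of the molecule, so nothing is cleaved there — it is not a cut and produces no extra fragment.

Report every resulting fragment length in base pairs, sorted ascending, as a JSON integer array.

Scan for sites:
  IvoX (GTAACGC, off=3): starts [6, 40, 112] → cuts [9, 43, 115]
  PtaII (GGACG, off=2): starts [52, 57, 73, 149, 180, 185] → cuts [54, 59, 75, 151, 182, 187]
  RvuIV (GGCGTGC, off=5): starts [32, 66, 79, 96, 193] → cuts [37, 71, 84, 101, 198]
  OquIV (CTTGG, off=0): starts [120, 137] → cuts [120, 137]
  JekV (ATGC, off=0): starts [15, 26, 104, 131, 164, 169, 173] → cuts [15, 26, 104, 131, 164, 169, 173]

Pooled cuts: [9, 15, 26, 37, 43, 54, 59, 71, 75, 84, 101, 104, 115, 120, 131, 137, 151, 164, 169, 173, 182, 187, 198]

Fragments:
  [0,9): 9 bp
  [9,15): 6 bp
  [15,26): 11 bp
  [26,37): 11 bp
  [37,43): 6 bp
  [43,54): 11 bp
  [54,59): 5 bp
  [59,71): 12 bp
  [71,75): 4 bp
  [75,84): 9 bp
  [84,101): 17 bp
  [101,104): 3 bp
  [104,115): 11 bp
  [115,120): 5 bp
  [120,131): 11 bp
  [131,137): 6 bp
  [137,151): 14 bp
  [151,164): 13 bp
  [164,169): 5 bp
  [169,173): 4 bp
  [173,182): 9 bp
  [182,187): 5 bp
  [187,198): 11 bp
  [198,200): 2 bp

[2,3,4,4,5,5,5,5,6,6,6,9,9,9,11,11,11,11,11,11,12,13,14,17]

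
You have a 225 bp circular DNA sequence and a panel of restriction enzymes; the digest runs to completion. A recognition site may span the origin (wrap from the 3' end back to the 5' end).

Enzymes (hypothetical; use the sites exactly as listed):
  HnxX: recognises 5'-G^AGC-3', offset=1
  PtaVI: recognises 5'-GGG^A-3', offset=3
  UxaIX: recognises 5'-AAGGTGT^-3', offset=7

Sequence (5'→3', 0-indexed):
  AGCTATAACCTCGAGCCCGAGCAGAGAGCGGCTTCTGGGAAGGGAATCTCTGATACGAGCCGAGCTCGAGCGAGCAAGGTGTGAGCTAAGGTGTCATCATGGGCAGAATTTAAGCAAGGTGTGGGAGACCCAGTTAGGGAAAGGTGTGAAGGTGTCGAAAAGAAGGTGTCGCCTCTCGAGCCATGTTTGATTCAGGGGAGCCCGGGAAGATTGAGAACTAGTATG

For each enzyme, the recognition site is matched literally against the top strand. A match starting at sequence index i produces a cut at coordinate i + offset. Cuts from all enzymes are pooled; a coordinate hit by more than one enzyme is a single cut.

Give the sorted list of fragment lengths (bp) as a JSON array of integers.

Site scan:
  HnxX (GAGC, off=1): starts [12, 18, 25, 56, 61, 67, 71, 82, 177, 197, 224] → cuts [0, 13, 19, 26, 57, 62, 68, 72, 83, 178, 198]
  PtaVI (GGGA, off=3): starts [36, 41, 122, 136, 195, 203] → cuts [39, 44, 125, 139, 198, 206]
  UxaIX (AAGGTGT, off=7): starts [75, 87, 115, 140, 148, 162] → cuts [82, 94, 122, 147, 155, 169]

All cut coordinates (distinct, sorted): [0, 13, 19, 26, 39, 44, 57, 62, 68, 72, 82, 83, 94, 122, 125, 139, 147, 155, 169, 178, 198, 206]

Fragments:
  0→13: 13 bp
  13→19: 6 bp
  19→26: 7 bp
  26→39: 13 bp
  39→44: 5 bp
  44→57: 13 bp
  57→62: 5 bp
  62→68: 6 bp
  68→72: 4 bp
  72→82: 10 bp
  82→83: 1 bp
  83→94: 11 bp
  94→122: 28 bp
  122→125: 3 bp
  125→139: 14 bp
  139→147: 8 bp
  147→155: 8 bp
  155→169: 14 bp
  169→178: 9 bp
  178→198: 20 bp
  198→206: 8 bp
  206→0 (wrap): 225-206+0 = 19 bp

[1,3,4,5,5,6,6,7,8,8,8,9,10,11,13,13,13,14,14,19,20,28]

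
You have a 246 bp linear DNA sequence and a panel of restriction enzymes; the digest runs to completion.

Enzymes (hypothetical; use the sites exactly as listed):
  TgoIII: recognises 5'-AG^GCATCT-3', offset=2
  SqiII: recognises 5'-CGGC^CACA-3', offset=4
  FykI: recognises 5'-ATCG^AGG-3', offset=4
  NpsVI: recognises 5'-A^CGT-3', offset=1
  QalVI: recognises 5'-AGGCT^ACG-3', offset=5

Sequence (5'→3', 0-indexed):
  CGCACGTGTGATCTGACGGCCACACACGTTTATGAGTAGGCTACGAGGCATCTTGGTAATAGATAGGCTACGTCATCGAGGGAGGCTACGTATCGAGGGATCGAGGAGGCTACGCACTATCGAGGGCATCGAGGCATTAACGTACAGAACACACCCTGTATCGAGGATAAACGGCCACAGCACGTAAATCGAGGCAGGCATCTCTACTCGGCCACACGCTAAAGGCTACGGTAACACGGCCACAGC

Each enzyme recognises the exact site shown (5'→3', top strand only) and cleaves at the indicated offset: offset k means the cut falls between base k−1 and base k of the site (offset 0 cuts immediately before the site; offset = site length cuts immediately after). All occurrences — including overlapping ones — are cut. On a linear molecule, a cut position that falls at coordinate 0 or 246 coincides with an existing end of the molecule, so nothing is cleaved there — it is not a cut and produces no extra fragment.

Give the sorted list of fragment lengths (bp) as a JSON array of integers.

Per-enzyme occurrences:
  TgoIII AGGCATCT/2: at [45, 195] ⇒ [47, 197]
  SqiII CGGCCACA/4: at [16, 171, 208, 236] ⇒ [20, 175, 212, 240]
  FykI ATCGAGG/4: at [74, 91, 99, 118, 127, 159, 187] ⇒ [78, 95, 103, 122, 131, 163, 191]
  NpsVI ACGT/1: at [3, 25, 69, 87, 139, 181] ⇒ [4, 26, 70, 88, 140, 182]
  QalVI AGGCTACG/5: at [37, 64, 82, 106, 222] ⇒ [42, 69, 87, 111, 227]

All cut coordinates (distinct, sorted): [4, 20, 26, 42, 47, 69, 70, 78, 87, 88, 95, 103, 111, 122, 131, 140, 163, 175, 182, 191, 197, 212, 227, 240]

Fragment lengths:
  [0,4): 4 bp
  [4,20): 16 bp
  [20,26): 6 bp
  [26,42): 16 bp
  [42,47): 5 bp
  [47,69): 22 bp
  [69,70): 1 bp
  [70,78): 8 bp
  [78,87): 9 bp
  [87,88): 1 bp
  [88,95): 7 bp
  [95,103): 8 bp
  [103,111): 8 bp
  [111,122): 11 bp
  [122,131): 9 bp
  [131,140): 9 bp
  [140,163): 23 bp
  [163,175): 12 bp
  [175,182): 7 bp
  [182,191): 9 bp
  [191,197): 6 bp
  [197,212): 15 bp
  [212,227): 15 bp
  [227,240): 13 bp
  [240,246): 6 bp

[1,1,4,5,6,6,6,7,7,8,8,8,9,9,9,9,11,12,13,15,15,16,16,22,23]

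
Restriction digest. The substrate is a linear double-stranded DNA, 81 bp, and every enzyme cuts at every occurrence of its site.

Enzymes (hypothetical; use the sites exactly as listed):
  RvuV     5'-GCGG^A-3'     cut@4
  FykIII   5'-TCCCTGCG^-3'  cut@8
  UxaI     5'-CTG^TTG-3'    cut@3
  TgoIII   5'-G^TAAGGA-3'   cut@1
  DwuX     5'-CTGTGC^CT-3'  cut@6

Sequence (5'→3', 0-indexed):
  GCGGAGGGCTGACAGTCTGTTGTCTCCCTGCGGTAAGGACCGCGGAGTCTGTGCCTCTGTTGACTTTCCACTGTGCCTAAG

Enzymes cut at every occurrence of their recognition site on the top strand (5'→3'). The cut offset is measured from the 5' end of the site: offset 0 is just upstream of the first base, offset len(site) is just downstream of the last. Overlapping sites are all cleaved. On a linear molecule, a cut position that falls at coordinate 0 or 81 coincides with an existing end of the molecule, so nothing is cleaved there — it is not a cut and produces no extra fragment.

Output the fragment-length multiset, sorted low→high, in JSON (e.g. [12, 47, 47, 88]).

Per-enzyme occurrences:
  RvuV (GCGGA, off=4): starts [0, 41] → cuts [4, 45]
  FykIII (TCCCTGCG, off=8): starts [24] → cuts [32]
  UxaI (CTGTTG, off=3): starts [16, 56] → cuts [19, 59]
  TgoIII (GTAAGGA, off=1): starts [32] → cuts [33]
  DwuX (CTGTGCCT, off=6): starts [48, 70] → cuts [54, 76]

All cut coordinates (distinct, sorted): [4, 19, 32, 33, 45, 54, 59, 76]

Fragment lengths:
  [0,4): 4 bp
  [4,19): 15 bp
  [19,32): 13 bp
  [32,33): 1 bp
  [33,45): 12 bp
  [45,54): 9 bp
  [54,59): 5 bp
  [59,76): 17 bp
  [76,81): 5 bp

[1,4,5,5,9,12,13,15,17]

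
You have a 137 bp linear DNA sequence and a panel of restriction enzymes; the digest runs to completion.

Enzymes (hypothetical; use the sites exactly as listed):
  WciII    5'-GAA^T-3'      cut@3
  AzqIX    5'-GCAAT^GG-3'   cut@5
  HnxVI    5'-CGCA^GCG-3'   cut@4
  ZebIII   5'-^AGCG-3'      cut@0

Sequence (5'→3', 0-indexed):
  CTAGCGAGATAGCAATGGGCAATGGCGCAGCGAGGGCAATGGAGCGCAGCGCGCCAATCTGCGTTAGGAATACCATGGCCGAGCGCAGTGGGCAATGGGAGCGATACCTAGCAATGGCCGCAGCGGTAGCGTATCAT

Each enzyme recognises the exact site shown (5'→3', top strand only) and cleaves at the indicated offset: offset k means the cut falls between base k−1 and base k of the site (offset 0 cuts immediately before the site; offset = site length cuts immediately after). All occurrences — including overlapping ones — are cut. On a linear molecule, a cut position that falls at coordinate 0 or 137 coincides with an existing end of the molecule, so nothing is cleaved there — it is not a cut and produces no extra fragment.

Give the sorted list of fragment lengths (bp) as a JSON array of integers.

[1,1,1,2,2,3,5,5,5,6,7,10,11,11,14,15,16,22]

Per-enzyme occurrences:
  WciII GAAT/3: at [67] ⇒ [70]
  AzqIX GCAATGG/5: at [11, 18, 35, 91, 110] ⇒ [16, 23, 40, 96, 115]
  HnxVI CGCAGCG/4: at [25, 44, 118] ⇒ [29, 48, 122]
  ZebIII AGCG/0: at [2, 28, 42, 47, 81, 99, 121, 127] ⇒ [2, 28, 42, 47, 81, 99, 121, 127]

All cut coordinates (distinct, sorted): [2, 16, 23, 28, 29, 40, 42, 47, 48, 70, 81, 96, 99, 115, 121, 122, 127]

Fragment lengths:
  [0,2): 2 bp
  [2,16): 14 bp
  [16,23): 7 bp
  [23,28): 5 bp
  [28,29): 1 bp
  [29,40): 11 bp
  [40,42): 2 bp
  [42,47): 5 bp
  [47,48): 1 bp
  [48,70): 22 bp
  [70,81): 11 bp
  [81,96): 15 bp
  [96,99): 3 bp
  [99,115): 16 bp
  [115,121): 6 bp
  [121,122): 1 bp
  [122,127): 5 bp
  [127,137): 10 bp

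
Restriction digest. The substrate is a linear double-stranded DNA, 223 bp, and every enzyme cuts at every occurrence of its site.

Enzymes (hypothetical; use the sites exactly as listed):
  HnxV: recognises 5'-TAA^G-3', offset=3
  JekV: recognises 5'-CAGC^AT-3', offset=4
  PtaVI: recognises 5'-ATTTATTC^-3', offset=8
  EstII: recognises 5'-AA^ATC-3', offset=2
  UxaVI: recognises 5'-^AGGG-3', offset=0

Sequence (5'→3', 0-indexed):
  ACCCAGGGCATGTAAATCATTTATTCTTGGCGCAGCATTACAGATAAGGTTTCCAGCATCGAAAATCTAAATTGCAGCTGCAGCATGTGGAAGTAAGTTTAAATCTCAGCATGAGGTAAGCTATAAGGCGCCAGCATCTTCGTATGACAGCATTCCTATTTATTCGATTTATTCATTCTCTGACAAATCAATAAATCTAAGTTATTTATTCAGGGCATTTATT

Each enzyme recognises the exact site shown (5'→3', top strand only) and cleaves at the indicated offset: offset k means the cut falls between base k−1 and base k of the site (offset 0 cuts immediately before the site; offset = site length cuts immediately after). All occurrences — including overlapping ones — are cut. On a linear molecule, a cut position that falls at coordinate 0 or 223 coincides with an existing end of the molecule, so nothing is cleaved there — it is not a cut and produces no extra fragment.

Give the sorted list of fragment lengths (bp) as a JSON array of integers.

[4,6,6,7,7,8,8,9,9,9,10,10,11,11,11,11,12,12,12,14,16,20]

Site scan:
  HnxV TAAG/3: at [44, 93, 116, 123, 197] ⇒ [47, 96, 119, 126, 200]
  JekV CAGCAT/4: at [32, 53, 80, 106, 131, 147] ⇒ [36, 57, 84, 110, 135, 151]
  PtaVI ATTTATTC/8: at [18, 157, 166, 203] ⇒ [26, 165, 174, 211]
  EstII AAATC/2: at [13, 62, 100, 184, 192] ⇒ [15, 64, 102, 186, 194]
  UxaVI AGGG/0: at [4, 211] ⇒ [4, 211]

Pooled cuts: [4, 15, 26, 36, 47, 57, 64, 84, 96, 102, 110, 119, 126, 135, 151, 165, 174, 186, 194, 200, 211]

Fragment lengths:
  [0,4): 4 bp
  [4,15): 11 bp
  [15,26): 11 bp
  [26,36): 10 bp
  [36,47): 11 bp
  [47,57): 10 bp
  [57,64): 7 bp
  [64,84): 20 bp
  [84,96): 12 bp
  [96,102): 6 bp
  [102,110): 8 bp
  [110,119): 9 bp
  [119,126): 7 bp
  [126,135): 9 bp
  [135,151): 16 bp
  [151,165): 14 bp
  [165,174): 9 bp
  [174,186): 12 bp
  [186,194): 8 bp
  [194,200): 6 bp
  [200,211): 11 bp
  [211,223): 12 bp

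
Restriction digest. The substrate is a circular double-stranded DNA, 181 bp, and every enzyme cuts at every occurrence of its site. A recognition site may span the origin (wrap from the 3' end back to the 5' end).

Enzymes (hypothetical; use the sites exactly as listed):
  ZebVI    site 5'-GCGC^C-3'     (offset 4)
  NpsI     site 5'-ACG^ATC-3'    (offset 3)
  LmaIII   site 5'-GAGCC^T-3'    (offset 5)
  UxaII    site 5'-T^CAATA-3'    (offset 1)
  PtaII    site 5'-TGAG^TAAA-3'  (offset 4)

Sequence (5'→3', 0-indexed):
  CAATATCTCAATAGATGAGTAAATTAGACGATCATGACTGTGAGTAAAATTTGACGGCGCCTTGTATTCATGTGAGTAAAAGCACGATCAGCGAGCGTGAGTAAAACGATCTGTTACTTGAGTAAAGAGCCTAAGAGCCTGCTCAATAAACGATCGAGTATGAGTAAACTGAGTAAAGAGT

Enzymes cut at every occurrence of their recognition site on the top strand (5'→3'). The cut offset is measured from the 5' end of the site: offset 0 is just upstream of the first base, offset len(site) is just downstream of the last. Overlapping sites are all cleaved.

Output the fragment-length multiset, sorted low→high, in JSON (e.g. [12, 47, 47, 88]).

Scan for sites:
  ZebVI GCGCC/4: at [56] ⇒ [60]
  NpsI ACGATC/3: at [27, 83, 105, 149] ⇒ [30, 86, 108, 152]
  LmaIII GAGCCT/5: at [126, 134] ⇒ [131, 139]
  UxaII TCAATA/1: at [7, 142, 180] ⇒ [0, 8, 143]
  PtaII TGAGTAAA/4: at [15, 40, 72, 97, 118, 160, 169] ⇒ [19, 44, 76, 101, 122, 164, 173]

All cut coordinates (distinct, sorted): [0, 8, 19, 30, 44, 60, 76, 86, 101, 108, 122, 131, 139, 143, 152, 164, 173]

Fragment lengths:
  0→8: 8 bp
  8→19: 11 bp
  19→30: 11 bp
  30→44: 14 bp
  44→60: 16 bp
  60→76: 16 bp
  76→86: 10 bp
  86→101: 15 bp
  101→108: 7 bp
  108→122: 14 bp
  122→131: 9 bp
  131→139: 8 bp
  139→143: 4 bp
  143→152: 9 bp
  152→164: 12 bp
  164→173: 9 bp
  173→0 (wrap): 181-173+0 = 8 bp

[4,7,8,8,8,9,9,9,10,11,11,12,14,14,15,16,16]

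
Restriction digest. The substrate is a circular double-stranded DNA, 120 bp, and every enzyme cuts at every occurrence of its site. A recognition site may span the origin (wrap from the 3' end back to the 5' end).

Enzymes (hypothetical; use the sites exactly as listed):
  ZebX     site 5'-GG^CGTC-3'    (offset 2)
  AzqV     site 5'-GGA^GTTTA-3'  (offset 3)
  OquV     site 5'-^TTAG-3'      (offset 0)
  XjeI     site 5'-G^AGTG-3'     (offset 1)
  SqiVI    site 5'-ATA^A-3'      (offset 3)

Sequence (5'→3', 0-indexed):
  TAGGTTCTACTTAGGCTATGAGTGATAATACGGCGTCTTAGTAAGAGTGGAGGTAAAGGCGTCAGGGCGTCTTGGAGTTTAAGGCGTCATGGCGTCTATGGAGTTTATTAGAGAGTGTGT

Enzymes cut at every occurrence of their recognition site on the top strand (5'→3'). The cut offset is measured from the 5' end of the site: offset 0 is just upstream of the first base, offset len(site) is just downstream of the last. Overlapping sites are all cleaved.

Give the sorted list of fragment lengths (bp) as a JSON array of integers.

Site scan:
  ZebX (GGCGTC, off=2): starts [31, 57, 65, 82, 90] → cuts [33, 59, 67, 84, 92]
  AzqV (GGAGTTTA, off=3): starts [73, 99] → cuts [76, 102]
  OquV (TTAG, off=0): starts [10, 37, 107, 119] → cuts [10, 37, 107, 119]
  XjeI (GAGTG, off=1): starts [19, 44, 112] → cuts [20, 45, 113]
  SqiVI (ATAA, off=3): starts [24] → cuts [27]

All cut coordinates (distinct, sorted): [10, 20, 27, 33, 37, 45, 59, 67, 76, 84, 92, 102, 107, 113, 119]

Fragments:
  10→20: 10 bp
  20→27: 7 bp
  27→33: 6 bp
  33→37: 4 bp
  37→45: 8 bp
  45→59: 14 bp
  59→67: 8 bp
  67→76: 9 bp
  76→84: 8 bp
  84→92: 8 bp
  92→102: 10 bp
  102→107: 5 bp
  107→113: 6 bp
  113→119: 6 bp
  119→10 (wrap): 120-119+10 = 11 bp

[4,5,6,6,6,7,8,8,8,8,9,10,10,11,14]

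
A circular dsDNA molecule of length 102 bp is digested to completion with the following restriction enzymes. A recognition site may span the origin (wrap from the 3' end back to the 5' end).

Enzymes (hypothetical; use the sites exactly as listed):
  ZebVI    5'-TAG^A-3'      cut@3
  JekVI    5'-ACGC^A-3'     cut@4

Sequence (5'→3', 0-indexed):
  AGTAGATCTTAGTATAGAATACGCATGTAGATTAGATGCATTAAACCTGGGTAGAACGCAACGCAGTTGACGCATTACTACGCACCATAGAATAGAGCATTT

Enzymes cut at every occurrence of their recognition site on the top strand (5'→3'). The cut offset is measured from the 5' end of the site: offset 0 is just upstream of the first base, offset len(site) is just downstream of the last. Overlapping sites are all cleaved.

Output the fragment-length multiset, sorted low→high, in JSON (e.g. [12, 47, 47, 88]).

Scan for sites:
  ZebVI TAGA/3: at [2, 14, 27, 32, 51, 87, 92] ⇒ [5, 17, 30, 35, 54, 90, 95]
  JekVI ACGCA/4: at [20, 55, 60, 69, 79] ⇒ [24, 59, 64, 73, 83]

Pooled cuts: [5, 17, 24, 30, 35, 54, 59, 64, 73, 83, 90, 95]

Fragments:
  5→17: 12 bp
  17→24: 7 bp
  24→30: 6 bp
  30→35: 5 bp
  35→54: 19 bp
  54→59: 5 bp
  59→64: 5 bp
  64→73: 9 bp
  73→83: 10 bp
  83→90: 7 bp
  90→95: 5 bp
  95→5 (wrap): 102-95+5 = 12 bp

[5,5,5,5,6,7,7,9,10,12,12,19]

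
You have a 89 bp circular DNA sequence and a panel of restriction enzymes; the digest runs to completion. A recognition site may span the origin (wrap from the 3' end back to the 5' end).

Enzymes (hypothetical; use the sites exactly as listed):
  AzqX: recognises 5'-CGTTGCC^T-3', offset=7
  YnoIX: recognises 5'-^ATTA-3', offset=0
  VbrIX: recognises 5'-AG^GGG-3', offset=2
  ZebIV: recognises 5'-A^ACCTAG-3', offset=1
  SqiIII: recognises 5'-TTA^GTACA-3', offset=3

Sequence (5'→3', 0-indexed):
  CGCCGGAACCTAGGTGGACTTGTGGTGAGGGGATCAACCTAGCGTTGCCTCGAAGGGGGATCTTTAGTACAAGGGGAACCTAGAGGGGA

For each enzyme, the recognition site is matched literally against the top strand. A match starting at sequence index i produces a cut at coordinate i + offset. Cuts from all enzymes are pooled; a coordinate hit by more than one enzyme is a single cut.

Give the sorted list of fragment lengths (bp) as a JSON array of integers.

Per-enzyme occurrences:
  AzqX (CGTTGCCT, off=7): starts [42] → cuts [49]
  YnoIX (ATTA, off=0): no sites
  VbrIX (AGGGG, off=2): starts [27, 53, 71, 83] → cuts [29, 55, 73, 85]
  ZebIV (AACCTAG, off=1): starts [6, 35, 76] → cuts [7, 36, 77]
  SqiIII (TTAGTACA, off=3): starts [63] → cuts [66]

Pooled cuts: [7, 29, 36, 49, 55, 66, 73, 77, 85]

Fragments:
  7→29: 22 bp
  29→36: 7 bp
  36→49: 13 bp
  49→55: 6 bp
  55→66: 11 bp
  66→73: 7 bp
  73→77: 4 bp
  77→85: 8 bp
  85→7 (wrap): 89-85+7 = 11 bp

[4,6,7,7,8,11,11,13,22]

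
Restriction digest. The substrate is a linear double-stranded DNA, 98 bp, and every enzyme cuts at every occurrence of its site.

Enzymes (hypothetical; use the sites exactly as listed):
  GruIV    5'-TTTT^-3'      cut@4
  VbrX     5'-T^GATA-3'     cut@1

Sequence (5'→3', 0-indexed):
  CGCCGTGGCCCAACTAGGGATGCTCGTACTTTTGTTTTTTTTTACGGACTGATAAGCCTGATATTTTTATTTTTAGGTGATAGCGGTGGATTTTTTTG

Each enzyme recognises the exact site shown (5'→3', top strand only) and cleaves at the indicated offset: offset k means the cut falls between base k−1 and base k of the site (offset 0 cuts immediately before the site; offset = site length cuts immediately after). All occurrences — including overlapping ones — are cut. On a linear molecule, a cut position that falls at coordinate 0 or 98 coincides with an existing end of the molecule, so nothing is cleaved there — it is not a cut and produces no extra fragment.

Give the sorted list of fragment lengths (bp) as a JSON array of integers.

[1,1,1,1,1,1,1,1,1,1,1,4,5,5,7,8,9,16,33]

Scan for sites:
  GruIV TTTT/4: at [29, 34, 35, 36, 37, 38, 39, 63, 64, 69, 70, 90, 91, 92, 93] ⇒ [33, 38, 39, 40, 41, 42, 43, 67, 68, 73, 74, 94, 95, 96, 97]
  VbrX TGATA/1: at [49, 58, 77] ⇒ [50, 59, 78]

Pooled cuts: [33, 38, 39, 40, 41, 42, 43, 50, 59, 67, 68, 73, 74, 78, 94, 95, 96, 97]

Fragments:
  [0,33): 33 bp
  [33,38): 5 bp
  [38,39): 1 bp
  [39,40): 1 bp
  [40,41): 1 bp
  [41,42): 1 bp
  [42,43): 1 bp
  [43,50): 7 bp
  [50,59): 9 bp
  [59,67): 8 bp
  [67,68): 1 bp
  [68,73): 5 bp
  [73,74): 1 bp
  [74,78): 4 bp
  [78,94): 16 bp
  [94,95): 1 bp
  [95,96): 1 bp
  [96,97): 1 bp
  [97,98): 1 bp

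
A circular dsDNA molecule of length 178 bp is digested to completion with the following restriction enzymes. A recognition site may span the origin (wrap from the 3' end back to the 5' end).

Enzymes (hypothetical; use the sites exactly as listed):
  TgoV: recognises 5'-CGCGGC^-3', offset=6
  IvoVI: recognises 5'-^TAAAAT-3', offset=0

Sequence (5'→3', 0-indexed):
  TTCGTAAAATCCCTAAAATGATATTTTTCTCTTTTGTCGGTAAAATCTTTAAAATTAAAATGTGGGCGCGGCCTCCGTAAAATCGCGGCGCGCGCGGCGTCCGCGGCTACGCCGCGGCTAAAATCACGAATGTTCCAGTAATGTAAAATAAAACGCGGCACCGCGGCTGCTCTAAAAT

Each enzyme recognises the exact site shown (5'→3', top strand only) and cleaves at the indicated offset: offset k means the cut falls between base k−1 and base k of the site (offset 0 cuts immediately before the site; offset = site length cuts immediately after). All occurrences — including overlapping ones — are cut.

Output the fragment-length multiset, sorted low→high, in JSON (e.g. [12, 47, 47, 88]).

[5,5,6,8,9,9,9,9,10,11,12,16,17,25,27]

Site scan:
  TgoV (CGCGGC, off=6): starts [66, 83, 92, 101, 112, 153, 161] → cuts [72, 89, 98, 107, 118, 159, 167]
  IvoVI (TAAAAT, off=0): starts [4, 13, 40, 49, 55, 77, 118, 143, 172] → cuts [4, 13, 40, 49, 55, 77, 118, 143, 172]

All cut coordinates (distinct, sorted): [4, 13, 40, 49, 55, 72, 77, 89, 98, 107, 118, 143, 159, 167, 172]

Fragment lengths:
  4→13: 9 bp
  13→40: 27 bp
  40→49: 9 bp
  49→55: 6 bp
  55→72: 17 bp
  72→77: 5 bp
  77→89: 12 bp
  89→98: 9 bp
  98→107: 9 bp
  107→118: 11 bp
  118→143: 25 bp
  143→159: 16 bp
  159→167: 8 bp
  167→172: 5 bp
  172→4 (wrap): 178-172+4 = 10 bp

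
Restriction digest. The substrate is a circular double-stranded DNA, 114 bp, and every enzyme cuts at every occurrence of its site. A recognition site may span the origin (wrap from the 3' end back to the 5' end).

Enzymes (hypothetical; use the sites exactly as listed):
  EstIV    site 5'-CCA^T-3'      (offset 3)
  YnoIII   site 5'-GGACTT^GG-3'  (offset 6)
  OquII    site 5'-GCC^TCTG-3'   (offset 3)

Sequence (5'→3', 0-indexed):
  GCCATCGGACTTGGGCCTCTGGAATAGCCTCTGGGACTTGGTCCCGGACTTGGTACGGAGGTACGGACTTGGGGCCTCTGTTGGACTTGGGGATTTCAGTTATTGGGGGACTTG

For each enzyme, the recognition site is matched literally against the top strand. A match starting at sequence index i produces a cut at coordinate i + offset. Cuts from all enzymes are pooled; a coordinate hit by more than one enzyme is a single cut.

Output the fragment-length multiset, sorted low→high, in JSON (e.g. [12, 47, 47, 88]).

Scan for sites:
  EstIV (CCAT, off=3): starts [1] → cuts [4]
  YnoIII (GGACTTGG, off=6): starts [6, 33, 45, 64, 82, 107] → cuts [12, 39, 51, 70, 88, 113]
  OquII (GCCTCTG, off=3): starts [14, 26, 73] → cuts [17, 29, 76]

All cut coordinates (distinct, sorted): [4, 12, 17, 29, 39, 51, 70, 76, 88, 113]

Fragment lengths:
  4→12: 8 bp
  12→17: 5 bp
  17→29: 12 bp
  29→39: 10 bp
  39→51: 12 bp
  51→70: 19 bp
  70→76: 6 bp
  76→88: 12 bp
  88→113: 25 bp
  113→4 (wrap): 114-113+4 = 5 bp

[5,5,6,8,10,12,12,12,19,25]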